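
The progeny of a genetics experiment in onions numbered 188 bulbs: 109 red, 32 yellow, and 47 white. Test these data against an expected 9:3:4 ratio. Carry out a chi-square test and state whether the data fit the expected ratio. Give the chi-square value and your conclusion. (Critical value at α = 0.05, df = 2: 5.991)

Total ratio parts = 16. Expected numbers out of 188:
  red: 188 × 9/16 = 105.75
  yellow: 188 × 3/16 = 35.25
  white: 188 × 4/16 = 47
χ² = Σ (O − E)² / E
  red: (109 − 105.75)² / 105.75 = 0.0999
  yellow: (32 − 35.25)² / 35.25 = 0.2996
  white: (47 − 47)² / 47 = 0.0000
χ² = 0.0999 + 0.2996 + 0.0000 = 0.3995 ≈ 0.400
Degrees of freedom = 3 − 1 = 2; critical value at α = 0.05 is 5.991.
Since 0.400 < 5.991, we fail to reject the null hypothesis — the data are consistent with the 9:3:4 ratio.

0.400; consistent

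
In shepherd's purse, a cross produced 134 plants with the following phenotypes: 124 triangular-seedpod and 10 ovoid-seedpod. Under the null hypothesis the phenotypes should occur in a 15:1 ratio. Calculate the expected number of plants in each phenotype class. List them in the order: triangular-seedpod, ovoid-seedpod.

125.625, 8.375

The 15:1 ratio has 16 parts, so with N = 134 the expected counts are:
  triangular-seedpod: 134 × 15/16 = 125.625
  ovoid-seedpod: 134 × 1/16 = 8.375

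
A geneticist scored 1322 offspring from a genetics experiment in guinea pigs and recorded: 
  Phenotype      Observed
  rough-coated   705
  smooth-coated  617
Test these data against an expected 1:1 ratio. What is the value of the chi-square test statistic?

5.858

The 1:1 ratio has 2 parts, so with N = 1322 the expected counts are:
  rough-coated: 1322 × 1/2 = 661
  smooth-coated: 1322 × 1/2 = 661
χ² = Σ (O − E)² / E
  rough-coated: (705 − 661)² / 661 = 2.9289
  smooth-coated: (617 − 661)² / 661 = 2.9289
χ² = 2.9289 + 2.9289 = 5.8578 ≈ 5.858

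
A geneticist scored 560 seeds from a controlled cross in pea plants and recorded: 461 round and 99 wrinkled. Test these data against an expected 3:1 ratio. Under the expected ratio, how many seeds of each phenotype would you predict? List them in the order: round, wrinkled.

Total ratio parts = 4. Expected numbers out of 560:
  round: 560 × 3/4 = 420
  wrinkled: 560 × 1/4 = 140

420, 140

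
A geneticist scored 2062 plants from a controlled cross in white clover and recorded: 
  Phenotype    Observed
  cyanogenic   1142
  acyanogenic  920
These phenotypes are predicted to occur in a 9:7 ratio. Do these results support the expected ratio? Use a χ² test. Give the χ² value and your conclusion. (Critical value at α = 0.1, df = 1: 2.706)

The 9:7 ratio has 16 parts, so with N = 2062 the expected counts are:
  cyanogenic: 2062 × 9/16 = 1159.875
  acyanogenic: 2062 × 7/16 = 902.125
χ² = Σ (O − E)² / E
  cyanogenic: (1142 − 1159.875)² / 1159.875 = 0.2755
  acyanogenic: (920 − 902.125)² / 902.125 = 0.3542
χ² = 0.2755 + 0.3542 = 0.6297 ≈ 0.630
Degrees of freedom = 2 − 1 = 1; critical value at α = 0.1 is 2.706.
Since 0.630 < 2.706, we fail to reject the null hypothesis — the data are consistent with the 9:7 ratio.

0.630; consistent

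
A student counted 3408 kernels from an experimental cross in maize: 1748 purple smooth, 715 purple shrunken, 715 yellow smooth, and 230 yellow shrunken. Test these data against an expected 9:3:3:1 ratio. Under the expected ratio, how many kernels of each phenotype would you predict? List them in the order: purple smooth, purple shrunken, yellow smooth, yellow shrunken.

Under the 9:3:3:1 hypothesis (Σ ratio = 16, N = 3408):
  purple smooth: 3408 × 9/16 = 1917
  purple shrunken: 3408 × 3/16 = 639
  yellow smooth: 3408 × 3/16 = 639
  yellow shrunken: 3408 × 1/16 = 213

1917, 639, 639, 213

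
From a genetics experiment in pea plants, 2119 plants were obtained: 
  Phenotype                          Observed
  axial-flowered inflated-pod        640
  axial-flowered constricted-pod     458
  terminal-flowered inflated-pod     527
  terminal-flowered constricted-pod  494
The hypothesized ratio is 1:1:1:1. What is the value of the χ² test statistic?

Total ratio parts = 4. Expected numbers out of 2119:
  axial-flowered inflated-pod: 2119 × 1/4 = 529.75
  axial-flowered constricted-pod: 2119 × 1/4 = 529.75
  terminal-flowered inflated-pod: 2119 × 1/4 = 529.75
  terminal-flowered constricted-pod: 2119 × 1/4 = 529.75
χ² = Σ (O − E)² / E
  axial-flowered inflated-pod: (640 − 529.75)² / 529.75 = 22.9449
  axial-flowered constricted-pod: (458 − 529.75)² / 529.75 = 9.7179
  terminal-flowered inflated-pod: (527 − 529.75)² / 529.75 = 0.0143
  terminal-flowered constricted-pod: (494 − 529.75)² / 529.75 = 2.4126
χ² = 22.9449 + 9.7179 + 0.0143 + 2.4126 = 35.0897 ≈ 35.090

35.090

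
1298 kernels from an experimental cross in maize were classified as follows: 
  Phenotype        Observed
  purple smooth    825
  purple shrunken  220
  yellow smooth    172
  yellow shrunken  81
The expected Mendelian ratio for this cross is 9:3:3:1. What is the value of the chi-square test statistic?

Expected counts for N = 1298 under a 9:3:3:1 ratio (total parts = 16):
  purple smooth: 1298 × 9/16 = 730.125
  purple shrunken: 1298 × 3/16 = 243.375
  yellow smooth: 1298 × 3/16 = 243.375
  yellow shrunken: 1298 × 1/16 = 81.125
χ² = Σ (O − E)² / E
  purple smooth: (825 − 730.125)² / 730.125 = 12.3284
  purple shrunken: (220 − 243.375)² / 243.375 = 2.2451
  yellow smooth: (172 − 243.375)² / 243.375 = 20.9323
  yellow shrunken: (81 − 81.125)² / 81.125 = 0.0002
χ² = 12.3284 + 2.2451 + 20.9323 + 0.0002 = 35.506

35.506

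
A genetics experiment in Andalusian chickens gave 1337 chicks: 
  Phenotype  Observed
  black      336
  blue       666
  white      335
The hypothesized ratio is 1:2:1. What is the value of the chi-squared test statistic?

Total ratio parts = 4. Expected numbers out of 1337:
  black: 1337 × 1/4 = 334.25
  blue: 1337 × 2/4 = 668.5
  white: 1337 × 1/4 = 334.25
χ² = Σ (O − E)² / E
  black: (336 − 334.25)² / 334.25 = 0.0092
  blue: (666 − 668.5)² / 668.5 = 0.0093
  white: (335 − 334.25)² / 334.25 = 0.0017
χ² = 0.0092 + 0.0093 + 0.0017 = 0.0202 ≈ 0.020

0.020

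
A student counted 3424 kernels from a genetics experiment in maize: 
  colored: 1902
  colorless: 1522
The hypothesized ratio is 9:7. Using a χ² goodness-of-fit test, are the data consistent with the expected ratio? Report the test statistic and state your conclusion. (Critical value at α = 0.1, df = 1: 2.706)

Under the 9:7 hypothesis (Σ ratio = 16, N = 3424):
  colored: 3424 × 9/16 = 1926
  colorless: 3424 × 7/16 = 1498
χ² = Σ (O − E)² / E
  colored: (1902 − 1926)² / 1926 = 0.2991
  colorless: (1522 − 1498)² / 1498 = 0.3845
χ² = 0.2991 + 0.3845 = 0.6836 ≈ 0.684
Degrees of freedom = 2 − 1 = 1; critical value at α = 0.1 is 2.706.
Since 0.684 < 2.706, we fail to reject the null hypothesis — the data are consistent with the 9:7 ratio.

0.684; consistent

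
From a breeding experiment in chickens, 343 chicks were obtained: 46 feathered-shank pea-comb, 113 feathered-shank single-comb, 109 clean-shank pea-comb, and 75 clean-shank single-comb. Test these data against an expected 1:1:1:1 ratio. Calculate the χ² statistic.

Total ratio parts = 4. Expected numbers out of 343:
  feathered-shank pea-comb: 343 × 1/4 = 85.75
  feathered-shank single-comb: 343 × 1/4 = 85.75
  clean-shank pea-comb: 343 × 1/4 = 85.75
  clean-shank single-comb: 343 × 1/4 = 85.75
χ² = Σ (O − E)² / E
  feathered-shank pea-comb: (46 − 85.75)² / 85.75 = 18.4264
  feathered-shank single-comb: (113 − 85.75)² / 85.75 = 8.6596
  clean-shank pea-comb: (109 − 85.75)² / 85.75 = 6.3039
  clean-shank single-comb: (75 − 85.75)² / 85.75 = 1.3477
χ² = 18.4264 + 8.6596 + 6.3039 + 1.3477 = 34.7376 ≈ 34.738

34.738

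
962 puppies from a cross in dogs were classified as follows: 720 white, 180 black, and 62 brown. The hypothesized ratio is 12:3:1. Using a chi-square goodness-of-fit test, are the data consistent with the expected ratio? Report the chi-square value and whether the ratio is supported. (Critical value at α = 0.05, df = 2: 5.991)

Total ratio parts = 16. Expected numbers out of 962:
  white: 962 × 12/16 = 721.5
  black: 962 × 3/16 = 180.375
  brown: 962 × 1/16 = 60.125
χ² = Σ (O − E)² / E
  white: (720 − 721.5)² / 721.5 = 0.0031
  black: (180 − 180.375)² / 180.375 = 0.0008
  brown: (62 − 60.125)² / 60.125 = 0.0585
χ² = 0.0031 + 0.0008 + 0.0585 = 0.0624 ≈ 0.062
Degrees of freedom = 3 − 1 = 2; critical value at α = 0.05 is 5.991.
Since 0.062 < 5.991, we fail to reject the null hypothesis — the data are consistent with the 12:3:1 ratio.

0.062; consistent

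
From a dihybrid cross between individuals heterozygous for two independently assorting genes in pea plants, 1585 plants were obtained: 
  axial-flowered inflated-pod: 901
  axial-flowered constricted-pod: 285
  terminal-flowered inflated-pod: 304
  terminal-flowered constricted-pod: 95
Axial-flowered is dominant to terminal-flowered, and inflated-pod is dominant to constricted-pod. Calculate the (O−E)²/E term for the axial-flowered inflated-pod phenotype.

A dihybrid F₂ with independent assortment and complete dominance at both loci gives a 9:3:3:1 phenotypic ratio.
Expected counts for N = 1585 under a 9:3:3:1 ratio (total parts = 16):
  axial-flowered inflated-pod: 1585 × 9/16 = 891.5625
  axial-flowered constricted-pod: 1585 × 3/16 = 297.1875
  terminal-flowered inflated-pod: 1585 × 3/16 = 297.1875
  terminal-flowered constricted-pod: 1585 × 1/16 = 99.0625
Contribution of axial-flowered inflated-pod: (901 − 891.5625)² / 891.5625 = 0.0999

0.100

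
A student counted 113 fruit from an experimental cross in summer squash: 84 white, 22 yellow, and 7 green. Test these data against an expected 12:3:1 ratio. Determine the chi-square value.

0.038

Expected counts for N = 113 under a 12:3:1 ratio (total parts = 16):
  white: 113 × 12/16 = 84.75
  yellow: 113 × 3/16 = 21.1875
  green: 113 × 1/16 = 7.0625
χ² = Σ (O − E)² / E
  white: (84 − 84.75)² / 84.75 = 0.0066
  yellow: (22 − 21.1875)² / 21.1875 = 0.0312
  green: (7 − 7.0625)² / 7.0625 = 0.0006
χ² = 0.0066 + 0.0312 + 0.0006 = 0.0384 ≈ 0.038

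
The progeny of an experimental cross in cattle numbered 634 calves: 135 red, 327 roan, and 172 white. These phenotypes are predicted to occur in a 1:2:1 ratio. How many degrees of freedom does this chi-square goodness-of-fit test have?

2

A goodness-of-fit test with 3 phenotype classes has df = 3 − 1 = 2.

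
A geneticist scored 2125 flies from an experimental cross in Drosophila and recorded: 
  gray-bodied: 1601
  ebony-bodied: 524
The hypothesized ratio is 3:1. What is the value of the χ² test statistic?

0.132

Total ratio parts = 4. Expected numbers out of 2125:
  gray-bodied: 2125 × 3/4 = 1593.75
  ebony-bodied: 2125 × 1/4 = 531.25
χ² = Σ (O − E)² / E
  gray-bodied: (1601 − 1593.75)² / 1593.75 = 0.0330
  ebony-bodied: (524 − 531.25)² / 531.25 = 0.0989
χ² = 0.0330 + 0.0989 = 0.1319 ≈ 0.132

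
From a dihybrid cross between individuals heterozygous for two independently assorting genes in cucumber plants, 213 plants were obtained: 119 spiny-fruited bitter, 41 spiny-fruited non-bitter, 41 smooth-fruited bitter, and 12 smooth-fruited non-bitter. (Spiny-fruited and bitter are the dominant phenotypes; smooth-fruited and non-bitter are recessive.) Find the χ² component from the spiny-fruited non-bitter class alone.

A dihybrid F₂ with independent assortment and complete dominance at both loci gives a 9:3:3:1 phenotypic ratio.
Total ratio parts = 16. Expected numbers out of 213:
  spiny-fruited bitter: 213 × 9/16 = 119.8125
  spiny-fruited non-bitter: 213 × 3/16 = 39.9375
  smooth-fruited bitter: 213 × 3/16 = 39.9375
  smooth-fruited non-bitter: 213 × 1/16 = 13.3125
Contribution of spiny-fruited non-bitter: (41 − 39.9375)² / 39.9375 = 0.0283

0.028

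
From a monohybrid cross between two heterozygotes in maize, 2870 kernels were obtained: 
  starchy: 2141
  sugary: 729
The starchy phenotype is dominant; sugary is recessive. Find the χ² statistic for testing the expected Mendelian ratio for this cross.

0.246

For a monohybrid cross between heterozygotes with complete dominance, the expected phenotypic ratio is 3:1.
Total ratio parts = 4. Expected numbers out of 2870:
  starchy: 2870 × 3/4 = 2152.5
  sugary: 2870 × 1/4 = 717.5
χ² = Σ (O − E)² / E
  starchy: (2141 − 2152.5)² / 2152.5 = 0.0614
  sugary: (729 − 717.5)² / 717.5 = 0.1843
χ² = 0.0614 + 0.1843 = 0.2457 ≈ 0.246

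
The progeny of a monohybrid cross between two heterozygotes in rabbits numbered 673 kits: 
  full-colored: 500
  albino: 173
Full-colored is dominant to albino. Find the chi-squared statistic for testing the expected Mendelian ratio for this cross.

0.179

For a monohybrid cross between heterozygotes with complete dominance, the expected phenotypic ratio is 3:1.
Under the 3:1 hypothesis (Σ ratio = 4, N = 673):
  full-colored: 673 × 3/4 = 504.75
  albino: 673 × 1/4 = 168.25
χ² = Σ (O − E)² / E
  full-colored: (500 − 504.75)² / 504.75 = 0.0447
  albino: (173 − 168.25)² / 168.25 = 0.1341
χ² = 0.0447 + 0.1341 = 0.1788 ≈ 0.179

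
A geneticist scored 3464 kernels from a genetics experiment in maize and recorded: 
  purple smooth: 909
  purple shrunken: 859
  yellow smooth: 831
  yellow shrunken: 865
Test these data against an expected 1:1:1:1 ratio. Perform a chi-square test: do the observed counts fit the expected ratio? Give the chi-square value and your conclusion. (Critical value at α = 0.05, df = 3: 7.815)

3.607; consistent

Expected counts for N = 3464 under a 1:1:1:1 ratio (total parts = 4):
  purple smooth: 3464 × 1/4 = 866
  purple shrunken: 3464 × 1/4 = 866
  yellow smooth: 3464 × 1/4 = 866
  yellow shrunken: 3464 × 1/4 = 866
χ² = Σ (O − E)² / E
  purple smooth: (909 − 866)² / 866 = 2.1351
  purple shrunken: (859 − 866)² / 866 = 0.0566
  yellow smooth: (831 − 866)² / 866 = 1.4145
  yellow shrunken: (865 − 866)² / 866 = 0.0012
χ² = 2.1351 + 0.0566 + 1.4145 + 0.0012 = 3.6074 ≈ 3.607
Degrees of freedom = 4 − 1 = 3; critical value at α = 0.05 is 7.815.
Since 3.607 < 7.815, we fail to reject the null hypothesis — the data are consistent with the 1:1:1:1 ratio.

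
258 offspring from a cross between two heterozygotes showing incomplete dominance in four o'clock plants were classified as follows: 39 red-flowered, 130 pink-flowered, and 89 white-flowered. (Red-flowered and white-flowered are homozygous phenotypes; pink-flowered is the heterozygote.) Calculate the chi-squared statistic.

With incomplete dominance, a heterozygote × heterozygote cross gives a 1:2:1 phenotypic ratio.
Under the 1:2:1 hypothesis (Σ ratio = 4, N = 258):
  red-flowered: 258 × 1/4 = 64.5
  pink-flowered: 258 × 2/4 = 129
  white-flowered: 258 × 1/4 = 64.5
χ² = Σ (O − E)² / E
  red-flowered: (39 − 64.5)² / 64.5 = 10.0814
  pink-flowered: (130 − 129)² / 129 = 0.0078
  white-flowered: (89 − 64.5)² / 64.5 = 9.3062
χ² = 10.0814 + 0.0078 + 9.3062 = 19.3954 ≈ 19.395

19.395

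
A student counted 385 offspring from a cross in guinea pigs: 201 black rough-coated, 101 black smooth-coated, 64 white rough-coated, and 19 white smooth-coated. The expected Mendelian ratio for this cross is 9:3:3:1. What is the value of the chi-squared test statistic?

The 9:3:3:1 ratio has 16 parts, so with N = 385 the expected counts are:
  black rough-coated: 385 × 9/16 = 216.5625
  black smooth-coated: 385 × 3/16 = 72.1875
  white rough-coated: 385 × 3/16 = 72.1875
  white smooth-coated: 385 × 1/16 = 24.0625
χ² = Σ (O − E)² / E
  black rough-coated: (201 − 216.5625)² / 216.5625 = 1.1183
  black smooth-coated: (101 − 72.1875)² / 72.1875 = 11.5001
  white rough-coated: (64 − 72.1875)² / 72.1875 = 0.9286
  white smooth-coated: (19 − 24.0625)² / 24.0625 = 1.0651
χ² = 1.1183 + 11.5001 + 0.9286 + 1.0651 = 14.6121 ≈ 14.612

14.612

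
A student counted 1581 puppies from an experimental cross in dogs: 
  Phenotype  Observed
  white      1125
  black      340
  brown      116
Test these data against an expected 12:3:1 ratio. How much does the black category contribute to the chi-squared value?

Total ratio parts = 16. Expected numbers out of 1581:
  white: 1581 × 12/16 = 1185.75
  black: 1581 × 3/16 = 296.4375
  brown: 1581 × 1/16 = 98.8125
Contribution of black: (340 − 296.4375)² / 296.4375 = 6.4017

6.402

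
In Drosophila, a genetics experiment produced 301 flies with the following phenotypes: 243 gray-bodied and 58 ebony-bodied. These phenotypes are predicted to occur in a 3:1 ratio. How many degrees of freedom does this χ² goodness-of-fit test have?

A goodness-of-fit test with 2 phenotype classes has df = 2 − 1 = 1.

1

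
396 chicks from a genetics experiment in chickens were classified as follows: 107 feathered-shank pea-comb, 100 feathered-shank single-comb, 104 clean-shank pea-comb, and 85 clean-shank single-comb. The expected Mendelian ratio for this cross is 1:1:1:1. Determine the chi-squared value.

2.889

Expected counts for N = 396 under a 1:1:1:1 ratio (total parts = 4):
  feathered-shank pea-comb: 396 × 1/4 = 99
  feathered-shank single-comb: 396 × 1/4 = 99
  clean-shank pea-comb: 396 × 1/4 = 99
  clean-shank single-comb: 396 × 1/4 = 99
χ² = Σ (O − E)² / E
  feathered-shank pea-comb: (107 − 99)² / 99 = 0.6465
  feathered-shank single-comb: (100 − 99)² / 99 = 0.0101
  clean-shank pea-comb: (104 − 99)² / 99 = 0.2525
  clean-shank single-comb: (85 − 99)² / 99 = 1.9798
χ² = 0.6465 + 0.0101 + 0.2525 + 1.9798 = 2.8889 ≈ 2.889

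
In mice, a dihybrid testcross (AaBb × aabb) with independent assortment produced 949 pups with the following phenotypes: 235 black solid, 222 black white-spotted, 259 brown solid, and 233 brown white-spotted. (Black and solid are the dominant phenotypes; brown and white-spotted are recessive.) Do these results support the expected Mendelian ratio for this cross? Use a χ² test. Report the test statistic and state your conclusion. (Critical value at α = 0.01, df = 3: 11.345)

A dihybrid testcross with independent assortment gives a 1:1:1:1 ratio.
Under the 1:1:1:1 hypothesis (Σ ratio = 4, N = 949):
  black solid: 949 × 1/4 = 237.25
  black white-spotted: 949 × 1/4 = 237.25
  brown solid: 949 × 1/4 = 237.25
  brown white-spotted: 949 × 1/4 = 237.25
χ² = Σ (O − E)² / E
  black solid: (235 − 237.25)² / 237.25 = 0.0213
  black white-spotted: (222 − 237.25)² / 237.25 = 0.9802
  brown solid: (259 − 237.25)² / 237.25 = 1.9939
  brown white-spotted: (233 − 237.25)² / 237.25 = 0.0761
χ² = 0.0213 + 0.9802 + 1.9939 + 0.0761 = 3.0715 ≈ 3.072
Degrees of freedom = 4 − 1 = 3; critical value at α = 0.01 is 11.345.
Since 3.072 < 11.345, we fail to reject the null hypothesis — the data are consistent with the 1:1:1:1 ratio.

3.072; consistent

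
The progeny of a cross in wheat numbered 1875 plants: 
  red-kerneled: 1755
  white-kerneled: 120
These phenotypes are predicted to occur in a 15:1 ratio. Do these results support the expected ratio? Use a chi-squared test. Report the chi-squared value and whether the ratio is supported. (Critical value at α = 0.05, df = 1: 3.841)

0.072; consistent

Expected counts for N = 1875 under a 15:1 ratio (total parts = 16):
  red-kerneled: 1875 × 15/16 = 1757.8125
  white-kerneled: 1875 × 1/16 = 117.1875
χ² = Σ (O − E)² / E
  red-kerneled: (1755 − 1757.8125)² / 1757.8125 = 0.0045
  white-kerneled: (120 − 117.1875)² / 117.1875 = 0.0675
χ² = 0.0045 + 0.0675 = 0.072
Degrees of freedom = 2 − 1 = 1; critical value at α = 0.05 is 3.841.
Since 0.072 < 3.841, we fail to reject the null hypothesis — the data are consistent with the 15:1 ratio.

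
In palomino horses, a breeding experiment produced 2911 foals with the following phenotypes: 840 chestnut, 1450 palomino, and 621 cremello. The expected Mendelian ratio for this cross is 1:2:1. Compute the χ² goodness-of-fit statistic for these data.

32.993

Expected counts for N = 2911 under a 1:2:1 ratio (total parts = 4):
  chestnut: 2911 × 1/4 = 727.75
  palomino: 2911 × 2/4 = 1455.5
  cremello: 2911 × 1/4 = 727.75
χ² = Σ (O − E)² / E
  chestnut: (840 − 727.75)² / 727.75 = 17.3137
  palomino: (1450 − 1455.5)² / 1455.5 = 0.0208
  cremello: (621 − 727.75)² / 727.75 = 15.6586
χ² = 17.3137 + 0.0208 + 15.6586 = 32.9931 ≈ 32.993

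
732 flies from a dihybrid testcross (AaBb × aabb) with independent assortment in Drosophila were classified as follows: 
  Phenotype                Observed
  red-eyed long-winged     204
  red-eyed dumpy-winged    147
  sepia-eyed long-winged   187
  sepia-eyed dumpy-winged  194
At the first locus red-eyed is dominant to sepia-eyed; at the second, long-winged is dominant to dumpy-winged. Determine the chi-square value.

A dihybrid testcross with independent assortment gives a 1:1:1:1 ratio.
Total ratio parts = 4. Expected numbers out of 732:
  red-eyed long-winged: 732 × 1/4 = 183
  red-eyed dumpy-winged: 732 × 1/4 = 183
  sepia-eyed long-winged: 732 × 1/4 = 183
  sepia-eyed dumpy-winged: 732 × 1/4 = 183
χ² = Σ (O − E)² / E
  red-eyed long-winged: (204 − 183)² / 183 = 2.4098
  red-eyed dumpy-winged: (147 − 183)² / 183 = 7.0820
  sepia-eyed long-winged: (187 − 183)² / 183 = 0.0874
  sepia-eyed dumpy-winged: (194 − 183)² / 183 = 0.6612
χ² = 2.4098 + 7.0820 + 0.0874 + 0.6612 = 10.2404 ≈ 10.240

10.240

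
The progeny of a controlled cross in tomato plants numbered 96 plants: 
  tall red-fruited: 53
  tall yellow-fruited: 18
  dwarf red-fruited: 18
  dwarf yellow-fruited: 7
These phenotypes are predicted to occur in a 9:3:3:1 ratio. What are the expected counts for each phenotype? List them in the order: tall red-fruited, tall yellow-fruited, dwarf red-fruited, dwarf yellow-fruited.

54, 18, 18, 6

The 9:3:3:1 ratio has 16 parts, so with N = 96 the expected counts are:
  tall red-fruited: 96 × 9/16 = 54
  tall yellow-fruited: 96 × 3/16 = 18
  dwarf red-fruited: 96 × 3/16 = 18
  dwarf yellow-fruited: 96 × 1/16 = 6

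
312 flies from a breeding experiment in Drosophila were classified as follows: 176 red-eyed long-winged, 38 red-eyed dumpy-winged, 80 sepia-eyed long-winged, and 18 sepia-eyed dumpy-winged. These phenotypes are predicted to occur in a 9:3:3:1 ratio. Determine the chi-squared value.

Total ratio parts = 16. Expected numbers out of 312:
  red-eyed long-winged: 312 × 9/16 = 175.5
  red-eyed dumpy-winged: 312 × 3/16 = 58.5
  sepia-eyed long-winged: 312 × 3/16 = 58.5
  sepia-eyed dumpy-winged: 312 × 1/16 = 19.5
χ² = Σ (O − E)² / E
  red-eyed long-winged: (176 − 175.5)² / 175.5 = 0.0014
  red-eyed dumpy-winged: (38 − 58.5)² / 58.5 = 7.1838
  sepia-eyed long-winged: (80 − 58.5)² / 58.5 = 7.9017
  sepia-eyed dumpy-winged: (18 − 19.5)² / 19.5 = 0.1154
χ² = 0.0014 + 7.1838 + 7.9017 + 0.1154 = 15.2023 ≈ 15.202

15.202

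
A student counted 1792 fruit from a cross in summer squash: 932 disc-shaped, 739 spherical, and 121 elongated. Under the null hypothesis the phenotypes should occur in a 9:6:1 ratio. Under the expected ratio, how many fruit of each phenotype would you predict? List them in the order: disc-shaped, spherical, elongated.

1008, 672, 112

Under the 9:6:1 hypothesis (Σ ratio = 16, N = 1792):
  disc-shaped: 1792 × 9/16 = 1008
  spherical: 1792 × 6/16 = 672
  elongated: 1792 × 1/16 = 112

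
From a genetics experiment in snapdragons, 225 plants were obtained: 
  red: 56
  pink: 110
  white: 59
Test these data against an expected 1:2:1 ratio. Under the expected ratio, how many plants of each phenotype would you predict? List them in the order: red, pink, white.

Total ratio parts = 4. Expected numbers out of 225:
  red: 225 × 1/4 = 56.25
  pink: 225 × 2/4 = 112.5
  white: 225 × 1/4 = 56.25

56.25, 112.5, 56.25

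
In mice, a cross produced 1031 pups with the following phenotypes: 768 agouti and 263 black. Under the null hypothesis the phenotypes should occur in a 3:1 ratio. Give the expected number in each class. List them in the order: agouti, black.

773.25, 257.75

Under the 3:1 hypothesis (Σ ratio = 4, N = 1031):
  agouti: 1031 × 3/4 = 773.25
  black: 1031 × 1/4 = 257.75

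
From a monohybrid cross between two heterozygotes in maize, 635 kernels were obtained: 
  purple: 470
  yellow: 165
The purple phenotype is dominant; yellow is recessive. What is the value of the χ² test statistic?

0.328

For a monohybrid cross between heterozygotes with complete dominance, the expected phenotypic ratio is 3:1.
Under the 3:1 hypothesis (Σ ratio = 4, N = 635):
  purple: 635 × 3/4 = 476.25
  yellow: 635 × 1/4 = 158.75
χ² = Σ (O − E)² / E
  purple: (470 − 476.25)² / 476.25 = 0.0820
  yellow: (165 − 158.75)² / 158.75 = 0.2461
χ² = 0.0820 + 0.2461 = 0.3281 ≈ 0.328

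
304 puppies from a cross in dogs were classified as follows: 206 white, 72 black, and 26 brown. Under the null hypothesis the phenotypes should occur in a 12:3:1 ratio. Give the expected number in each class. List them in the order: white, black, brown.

Under the 12:3:1 hypothesis (Σ ratio = 16, N = 304):
  white: 304 × 12/16 = 228
  black: 304 × 3/16 = 57
  brown: 304 × 1/16 = 19

228, 57, 19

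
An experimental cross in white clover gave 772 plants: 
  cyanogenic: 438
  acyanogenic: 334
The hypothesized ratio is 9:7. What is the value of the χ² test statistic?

Under the 9:7 hypothesis (Σ ratio = 16, N = 772):
  cyanogenic: 772 × 9/16 = 434.25
  acyanogenic: 772 × 7/16 = 337.75
χ² = Σ (O − E)² / E
  cyanogenic: (438 − 434.25)² / 434.25 = 0.0324
  acyanogenic: (334 − 337.75)² / 337.75 = 0.0416
χ² = 0.0324 + 0.0416 = 0.074

0.074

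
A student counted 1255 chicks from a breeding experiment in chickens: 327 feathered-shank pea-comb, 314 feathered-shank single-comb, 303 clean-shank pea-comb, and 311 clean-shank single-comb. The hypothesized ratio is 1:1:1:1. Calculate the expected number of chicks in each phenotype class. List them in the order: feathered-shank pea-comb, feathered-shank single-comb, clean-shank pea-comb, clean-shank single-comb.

313.75, 313.75, 313.75, 313.75

Total ratio parts = 4. Expected numbers out of 1255:
  feathered-shank pea-comb: 1255 × 1/4 = 313.75
  feathered-shank single-comb: 1255 × 1/4 = 313.75
  clean-shank pea-comb: 1255 × 1/4 = 313.75
  clean-shank single-comb: 1255 × 1/4 = 313.75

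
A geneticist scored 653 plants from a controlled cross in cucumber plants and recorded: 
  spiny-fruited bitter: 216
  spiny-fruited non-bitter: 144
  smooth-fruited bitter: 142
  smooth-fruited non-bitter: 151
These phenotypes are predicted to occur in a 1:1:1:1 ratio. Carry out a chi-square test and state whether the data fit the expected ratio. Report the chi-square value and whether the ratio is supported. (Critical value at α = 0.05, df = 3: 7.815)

Expected counts for N = 653 under a 1:1:1:1 ratio (total parts = 4):
  spiny-fruited bitter: 653 × 1/4 = 163.25
  spiny-fruited non-bitter: 653 × 1/4 = 163.25
  smooth-fruited bitter: 653 × 1/4 = 163.25
  smooth-fruited non-bitter: 653 × 1/4 = 163.25
χ² = Σ (O − E)² / E
  spiny-fruited bitter: (216 − 163.25)² / 163.25 = 17.0448
  spiny-fruited non-bitter: (144 − 163.25)² / 163.25 = 2.2699
  smooth-fruited bitter: (142 − 163.25)² / 163.25 = 2.7661
  smooth-fruited non-bitter: (151 − 163.25)² / 163.25 = 0.9192
χ² = 17.0448 + 2.2699 + 2.7661 + 0.9192 = 23.000
Degrees of freedom = 4 − 1 = 3; critical value at α = 0.05 is 7.815.
Since 23.000 > 7.815, we reject the null hypothesis — the data do not fit the 1:1:1:1 ratio.

23.000; not consistent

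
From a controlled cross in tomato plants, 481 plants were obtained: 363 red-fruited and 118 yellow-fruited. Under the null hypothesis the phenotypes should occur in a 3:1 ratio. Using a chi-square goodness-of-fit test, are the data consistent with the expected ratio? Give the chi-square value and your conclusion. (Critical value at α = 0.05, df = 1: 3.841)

Under the 3:1 hypothesis (Σ ratio = 4, N = 481):
  red-fruited: 481 × 3/4 = 360.75
  yellow-fruited: 481 × 1/4 = 120.25
χ² = Σ (O − E)² / E
  red-fruited: (363 − 360.75)² / 360.75 = 0.0140
  yellow-fruited: (118 − 120.25)² / 120.25 = 0.0421
χ² = 0.0140 + 0.0421 = 0.0561 ≈ 0.056
Degrees of freedom = 2 − 1 = 1; critical value at α = 0.05 is 3.841.
Since 0.056 < 3.841, we fail to reject the null hypothesis — the data are consistent with the 3:1 ratio.

0.056; consistent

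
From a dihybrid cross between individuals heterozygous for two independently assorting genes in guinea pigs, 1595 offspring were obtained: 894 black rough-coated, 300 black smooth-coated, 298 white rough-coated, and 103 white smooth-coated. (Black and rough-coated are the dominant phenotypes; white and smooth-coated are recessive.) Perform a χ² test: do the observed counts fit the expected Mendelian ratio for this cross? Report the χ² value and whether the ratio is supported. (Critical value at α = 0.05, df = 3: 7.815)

A dihybrid F₂ with independent assortment and complete dominance at both loci gives a 9:3:3:1 phenotypic ratio.
Expected counts for N = 1595 under a 9:3:3:1 ratio (total parts = 16):
  black rough-coated: 1595 × 9/16 = 897.1875
  black smooth-coated: 1595 × 3/16 = 299.0625
  white rough-coated: 1595 × 3/16 = 299.0625
  white smooth-coated: 1595 × 1/16 = 99.6875
χ² = Σ (O − E)² / E
  black rough-coated: (894 − 897.1875)² / 897.1875 = 0.0113
  black smooth-coated: (300 − 299.0625)² / 299.0625 = 0.0029
  white rough-coated: (298 − 299.0625)² / 299.0625 = 0.0038
  white smooth-coated: (103 − 99.6875)² / 99.6875 = 0.1101
χ² = 0.0113 + 0.0029 + 0.0038 + 0.1101 = 0.1281 ≈ 0.128
Degrees of freedom = 4 − 1 = 3; critical value at α = 0.05 is 7.815.
Since 0.128 < 7.815, we fail to reject the null hypothesis — the data are consistent with the 9:3:3:1 ratio.

0.128; consistent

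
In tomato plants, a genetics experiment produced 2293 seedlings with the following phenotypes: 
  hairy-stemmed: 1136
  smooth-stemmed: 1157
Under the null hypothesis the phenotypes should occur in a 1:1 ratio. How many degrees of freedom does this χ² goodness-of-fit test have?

A goodness-of-fit test with 2 phenotype classes has df = 2 − 1 = 1.

1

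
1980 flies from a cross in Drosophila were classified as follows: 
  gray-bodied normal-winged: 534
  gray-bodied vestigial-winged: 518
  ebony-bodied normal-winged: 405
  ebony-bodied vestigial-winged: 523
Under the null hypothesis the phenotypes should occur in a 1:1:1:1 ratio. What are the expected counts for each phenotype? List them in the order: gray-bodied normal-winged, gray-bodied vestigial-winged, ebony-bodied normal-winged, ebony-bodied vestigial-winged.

495, 495, 495, 495

Expected counts for N = 1980 under a 1:1:1:1 ratio (total parts = 4):
  gray-bodied normal-winged: 1980 × 1/4 = 495
  gray-bodied vestigial-winged: 1980 × 1/4 = 495
  ebony-bodied normal-winged: 1980 × 1/4 = 495
  ebony-bodied vestigial-winged: 1980 × 1/4 = 495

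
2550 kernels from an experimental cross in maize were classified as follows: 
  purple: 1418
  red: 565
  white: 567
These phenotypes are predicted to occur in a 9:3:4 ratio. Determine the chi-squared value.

The 9:3:4 ratio has 16 parts, so with N = 2550 the expected counts are:
  purple: 2550 × 9/16 = 1434.375
  red: 2550 × 3/16 = 478.125
  white: 2550 × 4/16 = 637.5
χ² = Σ (O − E)² / E
  purple: (1418 − 1434.375)² / 1434.375 = 0.1869
  red: (565 − 478.125)² / 478.125 = 15.7851
  white: (567 − 637.5)² / 637.5 = 7.7965
χ² = 0.1869 + 15.7851 + 7.7965 = 23.7685 ≈ 23.769

23.769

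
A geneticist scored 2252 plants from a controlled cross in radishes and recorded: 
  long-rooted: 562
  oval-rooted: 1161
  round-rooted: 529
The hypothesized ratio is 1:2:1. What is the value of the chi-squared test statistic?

3.143

Expected counts for N = 2252 under a 1:2:1 ratio (total parts = 4):
  long-rooted: 2252 × 1/4 = 563
  oval-rooted: 2252 × 2/4 = 1126
  round-rooted: 2252 × 1/4 = 563
χ² = Σ (O − E)² / E
  long-rooted: (562 − 563)² / 563 = 0.0018
  oval-rooted: (1161 − 1126)² / 1126 = 1.0879
  round-rooted: (529 − 563)² / 563 = 2.0533
χ² = 0.0018 + 1.0879 + 2.0533 = 3.143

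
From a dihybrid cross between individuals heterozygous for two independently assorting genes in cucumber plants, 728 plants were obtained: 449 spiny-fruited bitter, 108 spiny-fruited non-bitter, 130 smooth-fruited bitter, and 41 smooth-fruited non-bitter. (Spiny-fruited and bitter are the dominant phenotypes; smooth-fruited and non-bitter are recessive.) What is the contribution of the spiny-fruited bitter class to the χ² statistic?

3.810

A dihybrid F₂ with independent assortment and complete dominance at both loci gives a 9:3:3:1 phenotypic ratio.
Total ratio parts = 16. Expected numbers out of 728:
  spiny-fruited bitter: 728 × 9/16 = 409.5
  spiny-fruited non-bitter: 728 × 3/16 = 136.5
  smooth-fruited bitter: 728 × 3/16 = 136.5
  smooth-fruited non-bitter: 728 × 1/16 = 45.5
Contribution of spiny-fruited bitter: (449 − 409.5)² / 409.5 = 3.8101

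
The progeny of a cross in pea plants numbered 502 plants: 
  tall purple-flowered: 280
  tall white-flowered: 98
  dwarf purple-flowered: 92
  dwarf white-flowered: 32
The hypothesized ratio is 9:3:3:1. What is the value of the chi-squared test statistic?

Expected counts for N = 502 under a 9:3:3:1 ratio (total parts = 16):
  tall purple-flowered: 502 × 9/16 = 282.375
  tall white-flowered: 502 × 3/16 = 94.125
  dwarf purple-flowered: 502 × 3/16 = 94.125
  dwarf white-flowered: 502 × 1/16 = 31.375
χ² = Σ (O − E)² / E
  tall purple-flowered: (280 − 282.375)² / 282.375 = 0.0200
  tall white-flowered: (98 − 94.125)² / 94.125 = 0.1595
  dwarf purple-flowered: (92 − 94.125)² / 94.125 = 0.0480
  dwarf white-flowered: (32 − 31.375)² / 31.375 = 0.0125
χ² = 0.0200 + 0.1595 + 0.0480 + 0.0125 = 0.240

0.240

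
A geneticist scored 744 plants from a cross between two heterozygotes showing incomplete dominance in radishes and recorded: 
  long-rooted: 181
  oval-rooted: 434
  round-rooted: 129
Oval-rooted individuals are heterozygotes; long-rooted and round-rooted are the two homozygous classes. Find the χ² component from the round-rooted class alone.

With incomplete dominance, a heterozygote × heterozygote cross gives a 1:2:1 phenotypic ratio.
Under the 1:2:1 hypothesis (Σ ratio = 4, N = 744):
  long-rooted: 744 × 1/4 = 186
  oval-rooted: 744 × 2/4 = 372
  round-rooted: 744 × 1/4 = 186
Contribution of round-rooted: (129 − 186)² / 186 = 17.4677

17.468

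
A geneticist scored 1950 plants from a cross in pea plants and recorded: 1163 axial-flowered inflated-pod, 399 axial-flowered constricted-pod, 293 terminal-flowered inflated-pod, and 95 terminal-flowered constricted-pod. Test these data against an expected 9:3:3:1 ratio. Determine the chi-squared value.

Expected counts for N = 1950 under a 9:3:3:1 ratio (total parts = 16):
  axial-flowered inflated-pod: 1950 × 9/16 = 1096.875
  axial-flowered constricted-pod: 1950 × 3/16 = 365.625
  terminal-flowered inflated-pod: 1950 × 3/16 = 365.625
  terminal-flowered constricted-pod: 1950 × 1/16 = 121.875
χ² = Σ (O − E)² / E
  axial-flowered inflated-pod: (1163 − 1096.875)² / 1096.875 = 3.9863
  axial-flowered constricted-pod: (399 − 365.625)² / 365.625 = 3.0465
  terminal-flowered inflated-pod: (293 − 365.625)² / 365.625 = 14.4257
  terminal-flowered constricted-pod: (95 − 121.875)² / 121.875 = 5.9263
χ² = 3.9863 + 3.0465 + 14.4257 + 5.9263 = 27.3848 ≈ 27.385

27.385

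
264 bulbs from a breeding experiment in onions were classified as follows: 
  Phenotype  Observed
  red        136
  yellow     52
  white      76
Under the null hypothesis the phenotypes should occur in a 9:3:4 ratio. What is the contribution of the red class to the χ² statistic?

Total ratio parts = 16. Expected numbers out of 264:
  red: 264 × 9/16 = 148.5
  yellow: 264 × 3/16 = 49.5
  white: 264 × 4/16 = 66
Contribution of red: (136 − 148.5)² / 148.5 = 1.0522

1.052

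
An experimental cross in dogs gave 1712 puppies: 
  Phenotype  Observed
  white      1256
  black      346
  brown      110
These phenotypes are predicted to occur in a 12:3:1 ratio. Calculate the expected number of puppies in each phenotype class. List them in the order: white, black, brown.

Expected counts for N = 1712 under a 12:3:1 ratio (total parts = 16):
  white: 1712 × 12/16 = 1284
  black: 1712 × 3/16 = 321
  brown: 1712 × 1/16 = 107

1284, 321, 107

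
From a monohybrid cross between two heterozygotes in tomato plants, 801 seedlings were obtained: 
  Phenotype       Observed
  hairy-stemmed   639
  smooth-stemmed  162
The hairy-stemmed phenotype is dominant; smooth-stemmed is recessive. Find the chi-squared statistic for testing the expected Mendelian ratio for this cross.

9.742

For a monohybrid cross between heterozygotes with complete dominance, the expected phenotypic ratio is 3:1.
The 3:1 ratio has 4 parts, so with N = 801 the expected counts are:
  hairy-stemmed: 801 × 3/4 = 600.75
  smooth-stemmed: 801 × 1/4 = 200.25
χ² = Σ (O − E)² / E
  hairy-stemmed: (639 − 600.75)² / 600.75 = 2.4354
  smooth-stemmed: (162 − 200.25)² / 200.25 = 7.3062
χ² = 2.4354 + 7.3062 = 9.7416 ≈ 9.742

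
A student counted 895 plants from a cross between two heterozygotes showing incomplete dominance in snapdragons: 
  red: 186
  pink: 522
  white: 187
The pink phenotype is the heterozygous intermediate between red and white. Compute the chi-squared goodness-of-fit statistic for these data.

With incomplete dominance, a heterozygote × heterozygote cross gives a 1:2:1 phenotypic ratio.
Under the 1:2:1 hypothesis (Σ ratio = 4, N = 895):
  red: 895 × 1/4 = 223.75
  pink: 895 × 2/4 = 447.5
  white: 895 × 1/4 = 223.75
χ² = Σ (O − E)² / E
  red: (186 − 223.75)² / 223.75 = 6.3690
  pink: (522 − 447.5)² / 447.5 = 12.4028
  white: (187 − 223.75)² / 223.75 = 6.0360
χ² = 6.3690 + 12.4028 + 6.0360 = 24.8078 ≈ 24.808

24.808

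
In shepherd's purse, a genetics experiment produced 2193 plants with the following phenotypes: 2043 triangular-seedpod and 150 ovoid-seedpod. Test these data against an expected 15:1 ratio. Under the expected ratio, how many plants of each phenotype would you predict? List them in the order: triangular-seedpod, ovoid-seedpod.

Under the 15:1 hypothesis (Σ ratio = 16, N = 2193):
  triangular-seedpod: 2193 × 15/16 = 2055.9375
  ovoid-seedpod: 2193 × 1/16 = 137.0625

2055.9375, 137.0625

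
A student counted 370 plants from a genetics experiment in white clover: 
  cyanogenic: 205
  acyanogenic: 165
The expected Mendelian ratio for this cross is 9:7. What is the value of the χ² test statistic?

Expected counts for N = 370 under a 9:7 ratio (total parts = 16):
  cyanogenic: 370 × 9/16 = 208.125
  acyanogenic: 370 × 7/16 = 161.875
χ² = Σ (O − E)² / E
  cyanogenic: (205 − 208.125)² / 208.125 = 0.0469
  acyanogenic: (165 − 161.875)² / 161.875 = 0.0603
χ² = 0.0469 + 0.0603 = 0.1072 ≈ 0.107

0.107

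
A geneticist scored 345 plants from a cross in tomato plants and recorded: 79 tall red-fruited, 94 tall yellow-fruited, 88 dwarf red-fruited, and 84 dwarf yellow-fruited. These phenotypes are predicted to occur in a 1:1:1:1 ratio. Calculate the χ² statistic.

Expected counts for N = 345 under a 1:1:1:1 ratio (total parts = 4):
  tall red-fruited: 345 × 1/4 = 86.25
  tall yellow-fruited: 345 × 1/4 = 86.25
  dwarf red-fruited: 345 × 1/4 = 86.25
  dwarf yellow-fruited: 345 × 1/4 = 86.25
χ² = Σ (O − E)² / E
  tall red-fruited: (79 − 86.25)² / 86.25 = 0.6094
  tall yellow-fruited: (94 − 86.25)² / 86.25 = 0.6964
  dwarf red-fruited: (88 − 86.25)² / 86.25 = 0.0355
  dwarf yellow-fruited: (84 − 86.25)² / 86.25 = 0.0587
χ² = 0.6094 + 0.6964 + 0.0355 + 0.0587 = 1.400

1.400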